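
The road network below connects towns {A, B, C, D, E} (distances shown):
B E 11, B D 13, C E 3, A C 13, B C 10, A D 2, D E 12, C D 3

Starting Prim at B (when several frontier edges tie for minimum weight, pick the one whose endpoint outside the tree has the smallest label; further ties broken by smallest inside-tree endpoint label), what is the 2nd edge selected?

C-D

Grow the tree from B using Prim:
Step 1: cheapest edge leaving the tree is B C (10); add C.
Step 2: cheapest edge leaving the tree is C D (3); add D.
Step 3: cheapest edge leaving the tree is A D (2); add A.
Step 4: cheapest edge leaving the tree is C E (3); add E.
The 2nd edge added is C D.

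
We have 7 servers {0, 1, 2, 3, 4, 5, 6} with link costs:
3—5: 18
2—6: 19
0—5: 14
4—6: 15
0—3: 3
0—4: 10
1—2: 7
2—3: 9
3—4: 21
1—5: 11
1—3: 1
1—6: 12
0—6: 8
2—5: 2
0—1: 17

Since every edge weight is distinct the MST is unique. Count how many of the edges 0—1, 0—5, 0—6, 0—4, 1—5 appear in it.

Sort edges by weight, then run Kruskal:
1—3 (1): add — endpoints in different components.
2—5 (2): add — endpoints in different components.
0—3 (3): add — endpoints in different components.
1—2 (7): add — endpoints in different components.
0—6 (8): add — endpoints in different components.
2—3 (9): skip — 2 and 3 already connected.
0—4 (10): add — endpoints in different components.
MST edge set: {1—3, 2—5, 0—3, 1—2, 0—6, 0—4}.
Of the listed edges, {0—6, 0—4} are in the MST → 2.

2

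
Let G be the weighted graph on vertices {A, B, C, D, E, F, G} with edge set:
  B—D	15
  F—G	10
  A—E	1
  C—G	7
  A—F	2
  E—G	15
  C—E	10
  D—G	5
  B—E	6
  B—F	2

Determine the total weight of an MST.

27

Sort edges by weight, then run Kruskal:
A—E (1): add. Components now {A,E} {B} {C} {D} {F} {G}
A—F (2): add. Components now {A,E,F} {B} {C} {D} {G}
B—F (2): add. Components now {A,B,E,F} {C} {D} {G}
D—G (5): add. Components now {A,B,E,F} {C} {D,G}
B—E (6): skip — B and E already connected.
C—G (7): add. Components now {A,B,E,F} {C,D,G}
C—E (10): add. Components now {A,B,C,D,E,F,G}
MST edges: A—E, A—F, B—F, D—G, C—G, C—E; total weight 1+2+2+5+7+10 = 27.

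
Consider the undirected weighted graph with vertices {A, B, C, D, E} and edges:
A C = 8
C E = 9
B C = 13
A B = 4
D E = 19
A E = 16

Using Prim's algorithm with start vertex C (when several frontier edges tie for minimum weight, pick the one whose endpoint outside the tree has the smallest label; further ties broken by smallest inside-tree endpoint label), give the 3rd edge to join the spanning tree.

Prim's algorithm from C:
Step 1: frontier [A C 8, C E 9, B C 13] → take A C (8); add A.
Step 2: frontier [A B 4, A E 16, C E 9, B C 13] → take A B (4); add B.
Step 3: frontier [A E 16, C E 9] → take C E (9); add E.
Step 4: frontier [D E 19] → take D E (19); add D.
The 3rd edge added is C E.

C-E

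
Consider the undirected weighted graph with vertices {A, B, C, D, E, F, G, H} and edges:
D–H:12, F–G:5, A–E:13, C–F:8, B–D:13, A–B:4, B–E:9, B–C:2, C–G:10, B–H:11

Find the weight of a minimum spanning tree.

51

Prim's algorithm from D:
Step 1: cheapest edge leaving the tree is D–H (12); add H.
Step 2: cheapest edge leaving the tree is B–H (11); add B.
Step 3: cheapest edge leaving the tree is B–C (2); add C.
Step 4: cheapest edge leaving the tree is A–B (4); add A.
Step 5: cheapest edge leaving the tree is C–F (8); add F.
Step 6: cheapest edge leaving the tree is F–G (5); add G.
Step 7: cheapest edge leaving the tree is B–E (9); add E.
MST edges: D–H, B–H, B–C, A–B, C–F, F–G, B–E; total weight 12+11+2+4+8+5+9 = 51.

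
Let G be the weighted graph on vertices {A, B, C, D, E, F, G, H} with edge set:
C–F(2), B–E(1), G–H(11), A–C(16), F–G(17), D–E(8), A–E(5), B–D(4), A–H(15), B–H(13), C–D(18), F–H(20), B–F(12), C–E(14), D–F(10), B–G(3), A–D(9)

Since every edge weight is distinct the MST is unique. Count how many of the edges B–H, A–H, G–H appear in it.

Kruskal: consider edges lightest-first.
B–E (1): add — endpoints in different components.
C–F (2): add — endpoints in different components.
B–G (3): add — endpoints in different components.
B–D (4): add — endpoints in different components.
A–E (5): add — endpoints in different components.
D–E (8): skip — D and E already connected.
A–D (9): skip — A and D already connected.
D–F (10): add — endpoints in different components.
G–H (11): add — endpoints in different components.
MST edge set: {B–E, C–F, B–G, B–D, A–E, D–F, G–H}.
Of the listed edges, {G–H} are in the MST → 1.

1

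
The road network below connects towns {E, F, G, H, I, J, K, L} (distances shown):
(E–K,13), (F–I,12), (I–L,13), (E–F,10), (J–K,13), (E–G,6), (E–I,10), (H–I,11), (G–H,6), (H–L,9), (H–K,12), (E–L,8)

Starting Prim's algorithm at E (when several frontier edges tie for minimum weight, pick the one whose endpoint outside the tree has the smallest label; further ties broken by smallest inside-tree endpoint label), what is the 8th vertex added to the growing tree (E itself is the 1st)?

J

Grow the tree from E using Prim:
Step 1: cheapest edge leaving the tree is E–G (6); add G.
Step 2: cheapest edge leaving the tree is G–H (6); add H.
Step 3: cheapest edge leaving the tree is E–L (8); add L.
Step 4: cheapest edge leaving the tree is E–F (10); add F.
Step 5: cheapest edge leaving the tree is E–I (10); add I.
Step 6: cheapest edge leaving the tree is H–K (12); add K.
Step 7: cheapest edge leaving the tree is J–K (13); add J.
Vertex order: E, G, H, L, F, I, K, J. The 8th vertex is J.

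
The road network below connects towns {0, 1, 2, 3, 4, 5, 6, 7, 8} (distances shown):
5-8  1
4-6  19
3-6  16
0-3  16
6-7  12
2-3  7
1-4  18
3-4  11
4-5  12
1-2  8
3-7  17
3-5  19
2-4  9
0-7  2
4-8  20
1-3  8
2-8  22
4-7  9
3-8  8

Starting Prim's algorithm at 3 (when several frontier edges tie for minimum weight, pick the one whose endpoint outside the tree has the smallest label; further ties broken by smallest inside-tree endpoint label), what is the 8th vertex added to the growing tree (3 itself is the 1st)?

0

Grow the tree from 3 using Prim:
Step 1: cheapest edge leaving the tree is 2-3 (7); add 2.
Step 2: cheapest edge leaving the tree is 1-2 (8); add 1.
Step 3: cheapest edge leaving the tree is 3-8 (8); add 8.
Step 4: cheapest edge leaving the tree is 5-8 (1); add 5.
Step 5: cheapest edge leaving the tree is 2-4 (9); add 4.
Step 6: cheapest edge leaving the tree is 4-7 (9); add 7.
Step 7: cheapest edge leaving the tree is 0-7 (2); add 0.
Step 8: cheapest edge leaving the tree is 6-7 (12); add 6.
Vertex order: 3, 2, 1, 8, 5, 4, 7, 0, 6. The 8th vertex is 0.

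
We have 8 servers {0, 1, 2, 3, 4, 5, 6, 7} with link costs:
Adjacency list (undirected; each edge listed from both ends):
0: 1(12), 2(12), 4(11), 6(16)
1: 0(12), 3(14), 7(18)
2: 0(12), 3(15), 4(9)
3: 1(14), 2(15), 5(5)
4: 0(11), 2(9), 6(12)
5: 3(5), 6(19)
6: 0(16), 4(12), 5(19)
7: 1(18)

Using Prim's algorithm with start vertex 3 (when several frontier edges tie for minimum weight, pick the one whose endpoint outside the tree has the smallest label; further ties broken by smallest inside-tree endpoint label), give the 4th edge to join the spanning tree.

0-4

Prim, starting at 3.
Step 1: cheapest edge leaving the tree is 3—5 (5); add 5.
Step 2: cheapest edge leaving the tree is 1—3 (14); add 1.
Step 3: cheapest edge leaving the tree is 0—1 (12); add 0.
Step 4: cheapest edge leaving the tree is 0—4 (11); add 4.
Step 5: cheapest edge leaving the tree is 2—4 (9); add 2.
Step 6: cheapest edge leaving the tree is 4—6 (12); add 6.
Step 7: cheapest edge leaving the tree is 1—7 (18); add 7.
The 4th edge added is 0—4.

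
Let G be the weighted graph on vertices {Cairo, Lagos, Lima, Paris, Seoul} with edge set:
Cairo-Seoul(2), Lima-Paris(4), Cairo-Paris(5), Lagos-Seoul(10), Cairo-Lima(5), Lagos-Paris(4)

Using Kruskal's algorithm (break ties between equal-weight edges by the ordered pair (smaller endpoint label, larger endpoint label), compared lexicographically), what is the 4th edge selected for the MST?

Cairo-Lima

Sort edges by weight, then run Kruskal:
Cairo-Seoul (2): add — endpoints in different components.
Lagos-Paris (4): add — endpoints in different components.
Lima-Paris (4): add — endpoints in different components.
Cairo-Lima (5): add — endpoints in different components.
The 4th edge added is Cairo-Lima.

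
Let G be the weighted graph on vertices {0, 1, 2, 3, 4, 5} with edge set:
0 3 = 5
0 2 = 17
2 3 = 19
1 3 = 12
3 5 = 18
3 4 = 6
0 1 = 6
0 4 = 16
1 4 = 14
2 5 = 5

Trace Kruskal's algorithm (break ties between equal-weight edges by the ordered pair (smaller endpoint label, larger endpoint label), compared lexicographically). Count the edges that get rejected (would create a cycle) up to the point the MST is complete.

Sort edges by weight, then run Kruskal:
0 3 (5): add. Components now {0,3} {1} {2} {4} {5}
2 5 (5): add. Components now {0,3} {1} {2,5} {4}
0 1 (6): add. Components now {0,1,3} {2,5} {4}
3 4 (6): add. Components now {0,1,3,4} {2,5}
1 3 (12): skip — 1 and 3 already connected.
1 4 (14): skip — 1 and 4 already connected.
0 4 (16): skip — 0 and 4 already connected.
0 2 (17): add. Components now {0,1,2,3,4,5}
Edges rejected before the tree was complete: 3.

3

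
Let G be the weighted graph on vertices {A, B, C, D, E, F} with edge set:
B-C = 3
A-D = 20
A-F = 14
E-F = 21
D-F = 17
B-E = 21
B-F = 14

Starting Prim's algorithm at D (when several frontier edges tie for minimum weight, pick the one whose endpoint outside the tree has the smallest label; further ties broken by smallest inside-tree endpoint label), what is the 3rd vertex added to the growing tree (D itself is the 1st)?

A

Grow the tree from D using Prim:
Step 1: frontier [D-F 17, A-D 20] → take D-F (17); add F.
Step 2: frontier [A-D 20, A-F 14, B-F 14, E-F 21] → take A-F (14); add A.
Step 3: frontier [B-F 14, E-F 21] → take B-F (14); add B.
Step 4: frontier [B-C 3, B-E 21, E-F 21] → take B-C (3); add C.
Step 5: frontier [B-E 21, E-F 21] → take B-E (21); add E.
Vertex order: D, F, A, B, C, E. The 3rd vertex is A.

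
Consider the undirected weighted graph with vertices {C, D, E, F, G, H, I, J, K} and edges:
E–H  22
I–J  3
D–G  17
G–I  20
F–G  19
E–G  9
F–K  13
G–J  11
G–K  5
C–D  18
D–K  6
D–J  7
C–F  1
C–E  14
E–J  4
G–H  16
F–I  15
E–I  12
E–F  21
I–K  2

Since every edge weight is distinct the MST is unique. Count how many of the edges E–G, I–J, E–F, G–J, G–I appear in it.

Kruskal's algorithm — process edges by increasing weight (ties by edge label):
C–F (1): add — endpoints in different components.
I–K (2): add — endpoints in different components.
I–J (3): add — endpoints in different components.
E–J (4): add — endpoints in different components.
G–K (5): add — endpoints in different components.
D–K (6): add — endpoints in different components.
D–J (7): skip — D and J already connected.
E–G (9): skip — E and G already connected.
G–J (11): skip — G and J already connected.
E–I (12): skip — E and I already connected.
F–K (13): add — endpoints in different components.
C–E (14): skip — C and E already connected.
F–I (15): skip — F and I already connected.
G–H (16): add — endpoints in different components.
MST edge set: {C–F, I–K, I–J, E–J, G–K, D–K, F–K, G–H}.
Of the listed edges, {I–J} are in the MST → 1.

1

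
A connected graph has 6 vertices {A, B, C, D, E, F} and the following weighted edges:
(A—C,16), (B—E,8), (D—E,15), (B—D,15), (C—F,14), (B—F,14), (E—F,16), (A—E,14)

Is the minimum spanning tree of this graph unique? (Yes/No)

No

Sort edges by weight, then run Kruskal:
B—E (8): add. Components now {A} {B,E} {C} {D} {F}
A—E (14): add. Components now {A,B,E} {C} {D} {F}
B—F (14): add. Components now {A,B,E,F} {C} {D}
C—F (14): add. Components now {A,B,C,E,F} {D}
B—D (15): add. Components now {A,B,C,D,E,F}
Non-tree edge D—E has weight 15, equal to the heaviest edge on its tree cycle — swapping gives another MST of the same weight. Not unique.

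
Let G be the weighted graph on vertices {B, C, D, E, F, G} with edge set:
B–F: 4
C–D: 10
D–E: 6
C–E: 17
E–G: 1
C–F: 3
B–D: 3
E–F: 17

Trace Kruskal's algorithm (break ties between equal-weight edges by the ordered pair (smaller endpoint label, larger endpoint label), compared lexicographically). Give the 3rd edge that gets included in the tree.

Sort edges by weight, then run Kruskal:
E–G (1): add — endpoints in different components.
B–D (3): add — endpoints in different components.
C–F (3): add — endpoints in different components.
B–F (4): add — endpoints in different components.
D–E (6): add — endpoints in different components.
The 3rd edge added is C–F.

C-F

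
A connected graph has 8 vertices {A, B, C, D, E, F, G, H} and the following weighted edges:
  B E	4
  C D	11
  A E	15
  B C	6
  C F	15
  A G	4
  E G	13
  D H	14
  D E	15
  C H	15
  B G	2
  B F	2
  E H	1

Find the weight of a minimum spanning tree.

Prim, starting at G.
Step 1: cheapest edge leaving the tree is B G (2); add B.
Step 2: cheapest edge leaving the tree is B F (2); add F.
Step 3: cheapest edge leaving the tree is A G (4); add A.
Step 4: cheapest edge leaving the tree is B E (4); add E.
Step 5: cheapest edge leaving the tree is E H (1); add H.
Step 6: cheapest edge leaving the tree is B C (6); add C.
Step 7: cheapest edge leaving the tree is C D (11); add D.
MST edges: B G, B F, A G, B E, E H, B C, C D; total weight 2+2+4+4+1+6+11 = 30.

30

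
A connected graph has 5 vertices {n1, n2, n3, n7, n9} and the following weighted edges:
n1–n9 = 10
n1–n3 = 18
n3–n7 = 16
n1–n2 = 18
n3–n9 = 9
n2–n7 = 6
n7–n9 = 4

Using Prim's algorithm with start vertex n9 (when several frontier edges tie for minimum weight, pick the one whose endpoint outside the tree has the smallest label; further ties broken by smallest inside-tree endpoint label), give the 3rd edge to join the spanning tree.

Prim's algorithm from n9:
Step 1: cheapest edge leaving the tree is n7–n9 (4); add n7.
Step 2: cheapest edge leaving the tree is n2–n7 (6); add n2.
Step 3: cheapest edge leaving the tree is n3–n9 (9); add n3.
Step 4: cheapest edge leaving the tree is n1–n9 (10); add n1.
The 3rd edge added is n3–n9.

n3-n9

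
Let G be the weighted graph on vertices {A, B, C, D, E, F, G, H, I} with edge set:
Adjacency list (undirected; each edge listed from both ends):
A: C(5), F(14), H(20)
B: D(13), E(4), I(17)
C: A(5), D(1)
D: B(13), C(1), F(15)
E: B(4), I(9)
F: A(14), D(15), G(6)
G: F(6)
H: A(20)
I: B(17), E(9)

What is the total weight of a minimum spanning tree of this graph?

72

Kruskal: consider edges lightest-first.
C–D (1): add — endpoints in different components.
B–E (4): add — endpoints in different components.
A–C (5): add — endpoints in different components.
F–G (6): add — endpoints in different components.
E–I (9): add — endpoints in different components.
B–D (13): add — endpoints in different components.
A–F (14): add — endpoints in different components.
D–F (15): skip — D and F already connected.
B–I (17): skip — B and I already connected.
A–H (20): add — endpoints in different components.
MST edges: C–D, B–E, A–C, F–G, E–I, B–D, A–F, A–H; total weight 1+4+5+6+9+13+14+20 = 72.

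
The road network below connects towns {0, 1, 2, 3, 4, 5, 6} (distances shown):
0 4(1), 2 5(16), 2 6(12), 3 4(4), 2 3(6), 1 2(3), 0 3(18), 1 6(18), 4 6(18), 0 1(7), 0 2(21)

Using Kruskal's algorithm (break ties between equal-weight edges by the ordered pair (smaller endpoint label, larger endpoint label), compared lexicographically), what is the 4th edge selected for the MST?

2-3

Sort edges by weight, then run Kruskal:
0 4 (1): add — endpoints in different components.
1 2 (3): add — endpoints in different components.
3 4 (4): add — endpoints in different components.
2 3 (6): add — endpoints in different components.
0 1 (7): skip — 0 and 1 already connected.
2 6 (12): add — endpoints in different components.
2 5 (16): add — endpoints in different components.
The 4th edge added is 2 3.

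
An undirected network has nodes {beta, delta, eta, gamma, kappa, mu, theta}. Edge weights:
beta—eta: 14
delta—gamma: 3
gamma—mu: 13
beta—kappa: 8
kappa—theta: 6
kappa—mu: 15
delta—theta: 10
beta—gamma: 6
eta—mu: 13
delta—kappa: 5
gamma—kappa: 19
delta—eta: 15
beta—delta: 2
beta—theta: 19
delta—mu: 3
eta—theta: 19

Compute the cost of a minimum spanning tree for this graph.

Prim, starting at eta.
Step 1: cheapest edge leaving the tree is eta—mu (13); add mu.
Step 2: cheapest edge leaving the tree is delta—mu (3); add delta.
Step 3: cheapest edge leaving the tree is beta—delta (2); add beta.
Step 4: cheapest edge leaving the tree is delta—gamma (3); add gamma.
Step 5: cheapest edge leaving the tree is delta—kappa (5); add kappa.
Step 6: cheapest edge leaving the tree is kappa—theta (6); add theta.
MST edges: eta—mu, delta—mu, beta—delta, delta—gamma, delta—kappa, kappa—theta; total weight 13+3+2+3+5+6 = 32.

32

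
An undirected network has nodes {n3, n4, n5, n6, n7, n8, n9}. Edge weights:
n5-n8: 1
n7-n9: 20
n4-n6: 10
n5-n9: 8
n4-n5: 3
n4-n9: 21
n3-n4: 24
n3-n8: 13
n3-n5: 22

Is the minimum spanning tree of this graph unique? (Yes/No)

Sort edges by weight, then run Kruskal:
n5-n8 (1): add. Components now {n5,n8} {n3} {n4} {n6} {n7} {n9}
n4-n5 (3): add. Components now {n4,n5,n8} {n3} {n6} {n7} {n9}
n5-n9 (8): add. Components now {n4,n5,n8,n9} {n3} {n6} {n7}
n4-n6 (10): add. Components now {n4,n5,n6,n8,n9} {n3} {n7}
n3-n8 (13): add. Components now {n3,n4,n5,n6,n8,n9} {n7}
n7-n9 (20): add. Components now {n3,n4,n5,n6,n7,n8,n9}
Every non-tree edge has weight strictly greater than the heaviest edge on the tree path between its endpoints, so the MST is unique.

Yes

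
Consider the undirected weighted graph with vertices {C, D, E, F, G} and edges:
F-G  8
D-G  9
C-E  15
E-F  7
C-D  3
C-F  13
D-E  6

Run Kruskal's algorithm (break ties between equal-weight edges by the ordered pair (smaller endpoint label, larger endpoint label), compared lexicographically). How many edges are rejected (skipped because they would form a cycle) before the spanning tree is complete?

Sort edges by weight, then run Kruskal:
C-D (3): add — endpoints in different components.
D-E (6): add — endpoints in different components.
E-F (7): add — endpoints in different components.
F-G (8): add — endpoints in different components.
Edges rejected before the tree was complete: 0.

0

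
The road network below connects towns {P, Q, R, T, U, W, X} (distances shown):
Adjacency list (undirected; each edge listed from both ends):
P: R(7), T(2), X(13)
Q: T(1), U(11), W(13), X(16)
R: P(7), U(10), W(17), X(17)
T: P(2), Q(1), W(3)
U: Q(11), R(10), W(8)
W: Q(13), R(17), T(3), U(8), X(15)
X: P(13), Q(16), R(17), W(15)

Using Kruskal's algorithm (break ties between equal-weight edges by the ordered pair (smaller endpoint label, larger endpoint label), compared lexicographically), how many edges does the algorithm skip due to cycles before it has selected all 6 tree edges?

Sort edges by weight, then run Kruskal:
Q–T (1): add — endpoints in different components.
P–T (2): add — endpoints in different components.
T–W (3): add — endpoints in different components.
P–R (7): add — endpoints in different components.
U–W (8): add — endpoints in different components.
R–U (10): skip — U and R already connected.
Q–U (11): skip — U and Q already connected.
P–X (13): add — endpoints in different components.
Edges rejected before the tree was complete: 2.

2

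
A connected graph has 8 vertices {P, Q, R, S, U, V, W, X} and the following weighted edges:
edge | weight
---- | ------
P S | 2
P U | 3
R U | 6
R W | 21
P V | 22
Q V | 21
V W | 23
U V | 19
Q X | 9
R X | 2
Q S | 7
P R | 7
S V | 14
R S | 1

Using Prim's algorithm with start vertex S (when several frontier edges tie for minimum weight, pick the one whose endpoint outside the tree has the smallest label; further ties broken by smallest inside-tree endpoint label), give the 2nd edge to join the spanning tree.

P-S

Grow the tree from S using Prim:
Step 1: frontier [R S 1, P S 2, Q S 7, S V 14] → take R S (1); add R.
Step 2: frontier [R X 2, R U 6, P R 7, R W 21, P S 2, Q S 7, S V 14] → take P S (2); add P.
Step 3: frontier [P U 3, P V 22, R X 2, R U 6, R W 21, Q S 7, S V 14] → take R X (2); add X.
Step 4: frontier [P U 3, P V 22, R U 6, R W 21, Q S 7, S V 14, Q X 9] → take P U (3); add U.
Step 5: frontier [P V 22, R W 21, Q S 7, S V 14, U V 19, Q X 9] → take Q S (7); add Q.
Step 6: frontier [P V 22, Q V 21, R W 21, S V 14, U V 19] → take S V (14); add V.
Step 7: frontier [R W 21, V W 23] → take R W (21); add W.
The 2nd edge added is P S.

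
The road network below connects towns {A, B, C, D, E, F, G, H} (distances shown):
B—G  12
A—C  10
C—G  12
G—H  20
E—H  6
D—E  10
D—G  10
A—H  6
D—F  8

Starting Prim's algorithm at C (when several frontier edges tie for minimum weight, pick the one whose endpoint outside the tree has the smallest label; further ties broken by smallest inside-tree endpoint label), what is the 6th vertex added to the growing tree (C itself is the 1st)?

Prim, starting at C.
Step 1: frontier [A—C 10, C—G 12] → take A—C (10); add A.
Step 2: frontier [A—H 6, C—G 12] → take A—H (6); add H.
Step 3: frontier [C—G 12, E—H 6, G—H 20] → take E—H (6); add E.
Step 4: frontier [C—G 12, D—E 10, G—H 20] → take D—E (10); add D.
Step 5: frontier [C—G 12, D—F 8, D—G 10, G—H 20] → take D—F (8); add F.
Step 6: frontier [C—G 12, D—G 10, G—H 20] → take D—G (10); add G.
Step 7: frontier [B—G 12] → take B—G (12); add B.
Vertex order: C, A, H, E, D, F, G, B. The 6th vertex is F.

F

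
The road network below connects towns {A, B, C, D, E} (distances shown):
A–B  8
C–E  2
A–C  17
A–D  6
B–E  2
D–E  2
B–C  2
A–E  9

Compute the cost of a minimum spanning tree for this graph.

Kruskal's algorithm — process edges by increasing weight (ties by edge label):
B–C (2): add. Components now {A} {B,C} {D} {E}
B–E (2): add. Components now {A} {B,C,E} {D}
C–E (2): skip — C and E already connected.
D–E (2): add. Components now {A} {B,C,D,E}
A–D (6): add. Components now {A,B,C,D,E}
MST edges: B–C, B–E, D–E, A–D; total weight 2+2+2+6 = 12.

12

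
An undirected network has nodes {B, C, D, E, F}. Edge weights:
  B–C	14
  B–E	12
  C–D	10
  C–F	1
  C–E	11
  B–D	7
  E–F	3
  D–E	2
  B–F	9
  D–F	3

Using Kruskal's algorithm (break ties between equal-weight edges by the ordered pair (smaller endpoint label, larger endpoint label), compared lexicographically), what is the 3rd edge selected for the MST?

D-F

Kruskal's algorithm — process edges by increasing weight (ties by edge label):
C–F (1): add — endpoints in different components.
D–E (2): add — endpoints in different components.
D–F (3): add — endpoints in different components.
E–F (3): skip — E and F already connected.
B–D (7): add — endpoints in different components.
The 3rd edge added is D–F.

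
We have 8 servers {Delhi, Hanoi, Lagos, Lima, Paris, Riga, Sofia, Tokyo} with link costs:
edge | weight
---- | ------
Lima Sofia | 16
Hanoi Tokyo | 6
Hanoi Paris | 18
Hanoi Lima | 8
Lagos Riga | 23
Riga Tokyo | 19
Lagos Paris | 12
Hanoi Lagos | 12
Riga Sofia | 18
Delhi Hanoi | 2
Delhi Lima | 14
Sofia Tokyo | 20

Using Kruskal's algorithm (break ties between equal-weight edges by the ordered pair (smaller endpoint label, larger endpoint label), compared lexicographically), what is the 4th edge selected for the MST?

Hanoi-Lagos

Kruskal: consider edges lightest-first.
Delhi Hanoi (2): add — endpoints in different components.
Hanoi Tokyo (6): add — endpoints in different components.
Hanoi Lima (8): add — endpoints in different components.
Hanoi Lagos (12): add — endpoints in different components.
Lagos Paris (12): add — endpoints in different components.
Delhi Lima (14): skip — Lima and Delhi already connected.
Lima Sofia (16): add — endpoints in different components.
Hanoi Paris (18): skip — Hanoi and Paris already connected.
Riga Sofia (18): add — endpoints in different components.
The 4th edge added is Hanoi Lagos.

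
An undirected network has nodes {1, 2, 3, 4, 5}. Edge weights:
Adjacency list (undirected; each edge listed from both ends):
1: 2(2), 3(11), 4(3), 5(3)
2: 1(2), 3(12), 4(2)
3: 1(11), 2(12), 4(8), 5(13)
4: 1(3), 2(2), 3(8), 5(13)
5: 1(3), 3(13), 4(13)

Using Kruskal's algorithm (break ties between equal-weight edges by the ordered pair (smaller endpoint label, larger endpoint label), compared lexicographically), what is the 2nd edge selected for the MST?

Sort edges by weight, then run Kruskal:
1–2 (2): add — endpoints in different components.
2–4 (2): add — endpoints in different components.
1–4 (3): skip — 1 and 4 already connected.
1–5 (3): add — endpoints in different components.
3–4 (8): add — endpoints in different components.
The 2nd edge added is 2–4.

2-4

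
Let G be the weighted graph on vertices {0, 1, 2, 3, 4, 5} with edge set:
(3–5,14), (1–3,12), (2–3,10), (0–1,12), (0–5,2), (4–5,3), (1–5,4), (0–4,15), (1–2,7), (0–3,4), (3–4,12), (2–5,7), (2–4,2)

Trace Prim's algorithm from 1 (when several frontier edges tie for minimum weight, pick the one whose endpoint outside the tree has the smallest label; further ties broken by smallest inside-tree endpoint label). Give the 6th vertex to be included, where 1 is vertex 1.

Prim, starting at 1.
Step 1: cheapest edge leaving the tree is 1–5 (4); add 5.
Step 2: cheapest edge leaving the tree is 0–5 (2); add 0.
Step 3: cheapest edge leaving the tree is 4–5 (3); add 4.
Step 4: cheapest edge leaving the tree is 2–4 (2); add 2.
Step 5: cheapest edge leaving the tree is 0–3 (4); add 3.
Vertex order: 1, 5, 0, 4, 2, 3. The 6th vertex is 3.

3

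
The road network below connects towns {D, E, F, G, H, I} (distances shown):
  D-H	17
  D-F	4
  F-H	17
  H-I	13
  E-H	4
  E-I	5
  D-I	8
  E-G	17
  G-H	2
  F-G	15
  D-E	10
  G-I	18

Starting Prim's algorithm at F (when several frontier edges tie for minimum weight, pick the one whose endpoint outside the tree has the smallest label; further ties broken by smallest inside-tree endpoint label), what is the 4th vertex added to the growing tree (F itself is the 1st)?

E

Prim's algorithm from F:
Step 1: cheapest edge leaving the tree is D-F (4); add D.
Step 2: cheapest edge leaving the tree is D-I (8); add I.
Step 3: cheapest edge leaving the tree is E-I (5); add E.
Step 4: cheapest edge leaving the tree is E-H (4); add H.
Step 5: cheapest edge leaving the tree is G-H (2); add G.
Vertex order: F, D, I, E, H, G. The 4th vertex is E.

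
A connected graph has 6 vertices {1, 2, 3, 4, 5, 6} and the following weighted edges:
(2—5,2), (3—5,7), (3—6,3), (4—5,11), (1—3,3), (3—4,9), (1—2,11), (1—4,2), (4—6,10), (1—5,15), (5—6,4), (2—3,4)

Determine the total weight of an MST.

Sort edges by weight, then run Kruskal:
1—4 (2): add — endpoints in different components.
2—5 (2): add — endpoints in different components.
1—3 (3): add — endpoints in different components.
3—6 (3): add — endpoints in different components.
2—3 (4): add — endpoints in different components.
MST edges: 1—4, 2—5, 1—3, 3—6, 2—3; total weight 2+2+3+3+4 = 14.

14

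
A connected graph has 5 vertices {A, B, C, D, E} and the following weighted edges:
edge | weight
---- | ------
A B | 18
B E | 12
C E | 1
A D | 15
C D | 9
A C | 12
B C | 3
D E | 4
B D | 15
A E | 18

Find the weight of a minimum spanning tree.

20

Prim's algorithm from C:
Step 1: frontier [C E 1, B C 3, C D 9, A C 12] → take C E (1); add E.
Step 2: frontier [B C 3, C D 9, A C 12, D E 4, B E 12, A E 18] → take B C (3); add B.
Step 3: frontier [B D 15, A B 18, C D 9, A C 12, D E 4, A E 18] → take D E (4); add D.
Step 4: frontier [A B 18, A C 12, A D 15, A E 18] → take A C (12); add A.
MST edges: C E, B C, D E, A C; total weight 1+3+4+12 = 20.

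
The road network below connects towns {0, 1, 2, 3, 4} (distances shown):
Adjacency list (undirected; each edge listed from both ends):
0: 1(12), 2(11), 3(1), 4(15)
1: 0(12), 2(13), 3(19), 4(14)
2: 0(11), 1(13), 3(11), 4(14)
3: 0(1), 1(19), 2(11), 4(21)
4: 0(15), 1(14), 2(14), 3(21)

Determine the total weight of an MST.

Prim, starting at 2.
Step 1: frontier [0–2 11, 2–3 11, 1–2 13, 2–4 14] → take 0–2 (11); add 0.
Step 2: frontier [0–3 1, 0–1 12, 0–4 15, 2–3 11, 1–2 13, 2–4 14] → take 0–3 (1); add 3.
Step 3: frontier [0–1 12, 0–4 15, 1–2 13, 2–4 14, 1–3 19, 3–4 21] → take 0–1 (12); add 1.
Step 4: frontier [0–4 15, 1–4 14, 2–4 14, 3–4 21] → take 1–4 (14); add 4.
MST edges: 0–2, 0–3, 0–1, 1–4; total weight 11+1+12+14 = 38.

38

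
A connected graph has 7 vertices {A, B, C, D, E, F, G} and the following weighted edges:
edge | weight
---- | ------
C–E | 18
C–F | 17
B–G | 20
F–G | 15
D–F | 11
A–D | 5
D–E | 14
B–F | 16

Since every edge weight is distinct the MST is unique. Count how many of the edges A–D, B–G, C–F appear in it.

Kruskal's algorithm — process edges by increasing weight (ties by edge label):
A–D (5): add — endpoints in different components.
D–F (11): add — endpoints in different components.
D–E (14): add — endpoints in different components.
F–G (15): add — endpoints in different components.
B–F (16): add — endpoints in different components.
C–F (17): add — endpoints in different components.
MST edge set: {A–D, D–F, D–E, F–G, B–F, C–F}.
Of the listed edges, {A–D, C–F} are in the MST → 2.

2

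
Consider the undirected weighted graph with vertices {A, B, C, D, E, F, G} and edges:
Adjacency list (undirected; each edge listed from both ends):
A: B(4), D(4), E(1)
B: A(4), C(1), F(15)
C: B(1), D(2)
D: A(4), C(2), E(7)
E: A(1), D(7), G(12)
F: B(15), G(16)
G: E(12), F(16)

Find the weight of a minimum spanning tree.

Grow the tree from G using Prim:
Step 1: frontier [E-G 12, F-G 16] → take E-G (12); add E.
Step 2: frontier [A-E 1, D-E 7, F-G 16] → take A-E (1); add A.
Step 3: frontier [A-B 4, A-D 4, D-E 7, F-G 16] → take A-B (4); add B.
Step 4: frontier [A-D 4, B-C 1, B-F 15, D-E 7, F-G 16] → take B-C (1); add C.
Step 5: frontier [A-D 4, B-F 15, C-D 2, D-E 7, F-G 16] → take C-D (2); add D.
Step 6: frontier [B-F 15, F-G 16] → take B-F (15); add F.
MST edges: E-G, A-E, A-B, B-C, C-D, B-F; total weight 12+1+4+1+2+15 = 35.

35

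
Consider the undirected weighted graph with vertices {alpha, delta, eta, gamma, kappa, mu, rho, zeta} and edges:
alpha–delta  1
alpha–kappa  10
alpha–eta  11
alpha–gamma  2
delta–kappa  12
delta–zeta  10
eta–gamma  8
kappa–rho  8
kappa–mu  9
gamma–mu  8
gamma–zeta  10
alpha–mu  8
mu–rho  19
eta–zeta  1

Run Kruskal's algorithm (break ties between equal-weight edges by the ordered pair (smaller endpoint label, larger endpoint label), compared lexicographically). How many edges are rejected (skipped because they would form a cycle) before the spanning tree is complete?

1

Kruskal's algorithm — process edges by increasing weight (ties by edge label):
alpha–delta (1): add — endpoints in different components.
eta–zeta (1): add — endpoints in different components.
alpha–gamma (2): add — endpoints in different components.
alpha–mu (8): add — endpoints in different components.
eta–gamma (8): add — endpoints in different components.
gamma–mu (8): skip — mu and gamma already connected.
kappa–rho (8): add — endpoints in different components.
kappa–mu (9): add — endpoints in different components.
Edges rejected before the tree was complete: 1.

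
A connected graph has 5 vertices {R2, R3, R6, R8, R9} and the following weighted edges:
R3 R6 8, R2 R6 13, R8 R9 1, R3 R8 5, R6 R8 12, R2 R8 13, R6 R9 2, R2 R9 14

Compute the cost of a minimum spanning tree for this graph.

21

Prim's algorithm from R9:
Step 1: frontier [R8 R9 1, R6 R9 2, R2 R9 14] → take R8 R9 (1); add R8.
Step 2: frontier [R3 R8 5, R6 R8 12, R2 R8 13, R6 R9 2, R2 R9 14] → take R6 R9 (2); add R6.
Step 3: frontier [R3 R6 8, R2 R6 13, R3 R8 5, R2 R8 13, R2 R9 14] → take R3 R8 (5); add R3.
Step 4: frontier [R2 R6 13, R2 R8 13, R2 R9 14] → take R2 R6 (13); add R2.
MST edges: R8 R9, R6 R9, R3 R8, R2 R6; total weight 1+2+5+13 = 21.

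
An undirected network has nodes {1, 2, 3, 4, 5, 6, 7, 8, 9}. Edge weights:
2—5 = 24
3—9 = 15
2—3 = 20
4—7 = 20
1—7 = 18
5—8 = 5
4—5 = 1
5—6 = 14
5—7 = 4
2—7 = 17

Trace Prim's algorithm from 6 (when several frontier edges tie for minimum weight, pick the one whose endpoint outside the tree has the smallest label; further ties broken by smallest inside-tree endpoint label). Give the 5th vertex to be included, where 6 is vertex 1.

8

Prim's algorithm from 6:
Step 1: frontier [5—6 14] → take 5—6 (14); add 5.
Step 2: frontier [4—5 1, 5—7 4, 5—8 5, 2—5 24] → take 4—5 (1); add 4.
Step 3: frontier [4—7 20, 5—7 4, 5—8 5, 2—5 24] → take 5—7 (4); add 7.
Step 4: frontier [5—8 5, 2—5 24, 2—7 17, 1—7 18] → take 5—8 (5); add 8.
Step 5: frontier [2—5 24, 2—7 17, 1—7 18] → take 2—7 (17); add 2.
Step 6: frontier [2—3 20, 1—7 18] → take 1—7 (18); add 1.
Step 7: frontier [2—3 20] → take 2—3 (20); add 3.
Step 8: frontier [3—9 15] → take 3—9 (15); add 9.
Vertex order: 6, 5, 4, 7, 8, 2, 1, 3, 9. The 5th vertex is 8.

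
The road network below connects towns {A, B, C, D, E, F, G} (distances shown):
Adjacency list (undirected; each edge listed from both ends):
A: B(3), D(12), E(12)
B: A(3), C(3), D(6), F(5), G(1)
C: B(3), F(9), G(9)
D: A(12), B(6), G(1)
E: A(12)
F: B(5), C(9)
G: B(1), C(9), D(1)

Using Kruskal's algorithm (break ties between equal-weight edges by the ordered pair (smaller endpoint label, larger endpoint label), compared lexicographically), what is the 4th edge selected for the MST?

B-C

Sort edges by weight, then run Kruskal:
B–G (1): add — endpoints in different components.
D–G (1): add — endpoints in different components.
A–B (3): add — endpoints in different components.
B–C (3): add — endpoints in different components.
B–F (5): add — endpoints in different components.
B–D (6): skip — B and D already connected.
C–F (9): skip — C and F already connected.
C–G (9): skip — C and G already connected.
A–D (12): skip — A and D already connected.
A–E (12): add — endpoints in different components.
The 4th edge added is B–C.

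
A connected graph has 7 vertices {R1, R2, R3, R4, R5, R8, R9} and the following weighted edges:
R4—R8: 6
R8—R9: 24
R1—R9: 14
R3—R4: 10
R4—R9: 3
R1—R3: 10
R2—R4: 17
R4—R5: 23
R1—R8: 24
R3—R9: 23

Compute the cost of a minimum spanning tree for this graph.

Sort edges by weight, then run Kruskal:
R4—R9 (3): add. Components now {R2} {R4,R9} {R5} {R3} {R1} {R8}
R4—R8 (6): add. Components now {R2} {R4,R8,R9} {R5} {R3} {R1}
R1—R3 (10): add. Components now {R2} {R4,R8,R9} {R5} {R1,R3}
R3—R4 (10): add. Components now {R2} {R1,R3,R4,R8,R9} {R5}
R1—R9 (14): skip — R9 and R1 already connected.
R2—R4 (17): add. Components now {R1,R2,R3,R4,R8,R9} {R5}
R3—R9 (23): skip — R9 and R3 already connected.
R4—R5 (23): add. Components now {R1,R2,R3,R4,R5,R8,R9}
MST edges: R4—R9, R4—R8, R1—R3, R3—R4, R2—R4, R4—R5; total weight 3+6+10+10+17+23 = 69.

69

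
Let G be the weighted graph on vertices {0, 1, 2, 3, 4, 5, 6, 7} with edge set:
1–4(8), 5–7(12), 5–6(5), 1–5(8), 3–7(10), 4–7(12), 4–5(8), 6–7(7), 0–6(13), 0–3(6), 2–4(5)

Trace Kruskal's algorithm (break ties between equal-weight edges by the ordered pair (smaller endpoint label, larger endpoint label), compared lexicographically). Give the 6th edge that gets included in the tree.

Kruskal: consider edges lightest-first.
2–4 (5): add — endpoints in different components.
5–6 (5): add — endpoints in different components.
0–3 (6): add — endpoints in different components.
6–7 (7): add — endpoints in different components.
1–4 (8): add — endpoints in different components.
1–5 (8): add — endpoints in different components.
4–5 (8): skip — 4 and 5 already connected.
3–7 (10): add — endpoints in different components.
The 6th edge added is 1–5.

1-5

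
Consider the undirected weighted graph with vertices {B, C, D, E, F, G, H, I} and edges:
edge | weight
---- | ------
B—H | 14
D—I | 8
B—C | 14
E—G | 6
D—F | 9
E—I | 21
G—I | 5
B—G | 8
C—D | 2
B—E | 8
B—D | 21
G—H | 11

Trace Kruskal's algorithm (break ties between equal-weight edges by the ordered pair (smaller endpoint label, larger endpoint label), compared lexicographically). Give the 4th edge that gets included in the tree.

Kruskal's algorithm — process edges by increasing weight (ties by edge label):
C—D (2): add — endpoints in different components.
G—I (5): add — endpoints in different components.
E—G (6): add — endpoints in different components.
B—E (8): add — endpoints in different components.
B—G (8): skip — B and G already connected.
D—I (8): add — endpoints in different components.
D—F (9): add — endpoints in different components.
G—H (11): add — endpoints in different components.
The 4th edge added is B—E.

B-E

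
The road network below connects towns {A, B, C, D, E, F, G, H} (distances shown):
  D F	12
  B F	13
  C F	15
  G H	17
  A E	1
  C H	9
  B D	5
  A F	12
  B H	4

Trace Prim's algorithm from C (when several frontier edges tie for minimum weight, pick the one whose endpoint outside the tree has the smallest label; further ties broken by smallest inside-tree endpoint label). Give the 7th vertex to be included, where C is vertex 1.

Prim, starting at C.
Step 1: frontier [C H 9, C F 15] → take C H (9); add H.
Step 2: frontier [C F 15, B H 4, G H 17] → take B H (4); add B.
Step 3: frontier [B D 5, B F 13, C F 15, G H 17] → take B D (5); add D.
Step 4: frontier [B F 13, C F 15, D F 12, G H 17] → take D F (12); add F.
Step 5: frontier [A F 12, G H 17] → take A F (12); add A.
Step 6: frontier [A E 1, G H 17] → take A E (1); add E.
Step 7: frontier [G H 17] → take G H (17); add G.
Vertex order: C, H, B, D, F, A, E, G. The 7th vertex is E.

E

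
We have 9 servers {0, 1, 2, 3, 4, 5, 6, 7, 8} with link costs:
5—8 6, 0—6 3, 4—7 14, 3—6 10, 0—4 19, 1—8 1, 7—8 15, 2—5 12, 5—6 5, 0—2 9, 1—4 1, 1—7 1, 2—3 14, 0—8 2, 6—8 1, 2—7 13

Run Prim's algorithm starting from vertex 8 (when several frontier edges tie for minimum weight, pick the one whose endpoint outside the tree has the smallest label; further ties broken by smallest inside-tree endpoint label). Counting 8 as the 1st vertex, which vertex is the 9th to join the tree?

Prim's algorithm from 8:
Step 1: cheapest edge leaving the tree is 1—8 (1); add 1.
Step 2: cheapest edge leaving the tree is 1—4 (1); add 4.
Step 3: cheapest edge leaving the tree is 6—8 (1); add 6.
Step 4: cheapest edge leaving the tree is 1—7 (1); add 7.
Step 5: cheapest edge leaving the tree is 0—8 (2); add 0.
Step 6: cheapest edge leaving the tree is 5—6 (5); add 5.
Step 7: cheapest edge leaving the tree is 0—2 (9); add 2.
Step 8: cheapest edge leaving the tree is 3—6 (10); add 3.
Vertex order: 8, 1, 4, 6, 7, 0, 5, 2, 3. The 9th vertex is 3.

3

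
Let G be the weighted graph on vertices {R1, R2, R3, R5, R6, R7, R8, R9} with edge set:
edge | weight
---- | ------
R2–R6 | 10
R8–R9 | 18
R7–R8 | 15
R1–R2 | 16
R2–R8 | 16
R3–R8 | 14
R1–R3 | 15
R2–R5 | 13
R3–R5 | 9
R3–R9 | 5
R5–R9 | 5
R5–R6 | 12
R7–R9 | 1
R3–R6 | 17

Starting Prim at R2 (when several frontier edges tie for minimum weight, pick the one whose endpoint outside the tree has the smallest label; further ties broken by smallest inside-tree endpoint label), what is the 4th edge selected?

R7-R9

Grow the tree from R2 using Prim:
Step 1: cheapest edge leaving the tree is R2–R6 (10); add R6.
Step 2: cheapest edge leaving the tree is R5–R6 (12); add R5.
Step 3: cheapest edge leaving the tree is R5–R9 (5); add R9.
Step 4: cheapest edge leaving the tree is R7–R9 (1); add R7.
Step 5: cheapest edge leaving the tree is R3–R9 (5); add R3.
Step 6: cheapest edge leaving the tree is R3–R8 (14); add R8.
Step 7: cheapest edge leaving the tree is R1–R3 (15); add R1.
The 4th edge added is R7–R9.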